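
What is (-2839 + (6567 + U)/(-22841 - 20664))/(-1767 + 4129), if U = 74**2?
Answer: -61761369/51379405 ≈ -1.2021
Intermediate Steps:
U = 5476
(-2839 + (6567 + U)/(-22841 - 20664))/(-1767 + 4129) = (-2839 + (6567 + 5476)/(-22841 - 20664))/(-1767 + 4129) = (-2839 + 12043/(-43505))/2362 = (-2839 + 12043*(-1/43505))*(1/2362) = (-2839 - 12043/43505)*(1/2362) = -123522738/43505*1/2362 = -61761369/51379405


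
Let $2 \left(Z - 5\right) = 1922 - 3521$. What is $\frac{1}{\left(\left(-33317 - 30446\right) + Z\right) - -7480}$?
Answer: $- \frac{2}{114155} \approx -1.752 \cdot 10^{-5}$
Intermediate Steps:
$Z = - \frac{1589}{2}$ ($Z = 5 + \frac{1922 - 3521}{2} = 5 + \frac{1}{2} \left(-1599\right) = 5 - \frac{1599}{2} = - \frac{1589}{2} \approx -794.5$)
$\frac{1}{\left(\left(-33317 - 30446\right) + Z\right) - -7480} = \frac{1}{\left(\left(-33317 - 30446\right) - \frac{1589}{2}\right) - -7480} = \frac{1}{\left(-63763 - \frac{1589}{2}\right) + 7480} = \frac{1}{- \frac{129115}{2} + 7480} = \frac{1}{- \frac{114155}{2}} = - \frac{2}{114155}$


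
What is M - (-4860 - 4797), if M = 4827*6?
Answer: 38619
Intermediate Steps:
M = 28962
M - (-4860 - 4797) = 28962 - (-4860 - 4797) = 28962 - 1*(-9657) = 28962 + 9657 = 38619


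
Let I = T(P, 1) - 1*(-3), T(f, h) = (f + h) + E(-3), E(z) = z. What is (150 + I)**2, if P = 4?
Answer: 24025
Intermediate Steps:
T(f, h) = -3 + f + h (T(f, h) = (f + h) - 3 = -3 + f + h)
I = 5 (I = (-3 + 4 + 1) - 1*(-3) = 2 + 3 = 5)
(150 + I)**2 = (150 + 5)**2 = 155**2 = 24025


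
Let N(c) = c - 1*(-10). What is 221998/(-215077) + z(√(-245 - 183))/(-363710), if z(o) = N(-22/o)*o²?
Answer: -7982236302/7822565567 + 22*I*√107/181855 ≈ -1.0204 + 0.0012514*I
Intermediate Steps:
N(c) = 10 + c (N(c) = c + 10 = 10 + c)
z(o) = o²*(10 - 22/o) (z(o) = (10 - 22/o)*o² = o²*(10 - 22/o))
221998/(-215077) + z(√(-245 - 183))/(-363710) = 221998/(-215077) + (2*√(-245 - 183)*(-11 + 5*√(-245 - 183)))/(-363710) = 221998*(-1/215077) + (2*√(-428)*(-11 + 5*√(-428)))*(-1/363710) = -221998/215077 + (2*(2*I*√107)*(-11 + 5*(2*I*√107)))*(-1/363710) = -221998/215077 + (2*(2*I*√107)*(-11 + 10*I*√107))*(-1/363710) = -221998/215077 + (4*I*√107*(-11 + 10*I*√107))*(-1/363710) = -221998/215077 - 2*I*√107*(-11 + 10*I*√107)/181855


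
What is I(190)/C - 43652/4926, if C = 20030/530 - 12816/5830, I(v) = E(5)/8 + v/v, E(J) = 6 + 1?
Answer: -18009107581/2044427928 ≈ -8.8089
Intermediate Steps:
E(J) = 7
I(v) = 15/8 (I(v) = 7/8 + v/v = 7*(⅛) + 1 = 7/8 + 1 = 15/8)
C = 103757/2915 (C = 20030*(1/530) - 12816*1/5830 = 2003/53 - 6408/2915 = 103757/2915 ≈ 35.594)
I(190)/C - 43652/4926 = 15/(8*(103757/2915)) - 43652/4926 = (15/8)*(2915/103757) - 43652*1/4926 = 43725/830056 - 21826/2463 = -18009107581/2044427928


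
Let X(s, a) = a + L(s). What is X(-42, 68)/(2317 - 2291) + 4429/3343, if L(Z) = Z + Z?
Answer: 30833/43459 ≈ 0.70947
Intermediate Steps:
L(Z) = 2*Z
X(s, a) = a + 2*s
X(-42, 68)/(2317 - 2291) + 4429/3343 = (68 + 2*(-42))/(2317 - 2291) + 4429/3343 = (68 - 84)/26 + 4429*(1/3343) = -16*1/26 + 4429/3343 = -8/13 + 4429/3343 = 30833/43459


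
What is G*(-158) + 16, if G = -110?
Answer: 17396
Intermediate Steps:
G*(-158) + 16 = -110*(-158) + 16 = 17380 + 16 = 17396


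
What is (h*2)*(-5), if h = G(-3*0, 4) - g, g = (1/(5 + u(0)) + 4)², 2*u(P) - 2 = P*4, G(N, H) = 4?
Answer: 2405/18 ≈ 133.61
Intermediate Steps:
u(P) = 1 + 2*P (u(P) = 1 + (P*4)/2 = 1 + (4*P)/2 = 1 + 2*P)
g = 625/36 (g = (1/(5 + (1 + 2*0)) + 4)² = (1/(5 + (1 + 0)) + 4)² = (1/(5 + 1) + 4)² = (1/6 + 4)² = (⅙ + 4)² = (25/6)² = 625/36 ≈ 17.361)
h = -481/36 (h = 4 - 1*625/36 = 4 - 625/36 = -481/36 ≈ -13.361)
(h*2)*(-5) = -481/36*2*(-5) = -481/18*(-5) = 2405/18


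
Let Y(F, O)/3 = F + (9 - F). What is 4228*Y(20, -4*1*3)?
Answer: 114156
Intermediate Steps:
Y(F, O) = 27 (Y(F, O) = 3*(F + (9 - F)) = 3*9 = 27)
4228*Y(20, -4*1*3) = 4228*27 = 114156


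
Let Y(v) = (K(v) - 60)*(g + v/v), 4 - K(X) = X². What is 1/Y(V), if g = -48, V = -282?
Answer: 1/3740260 ≈ 2.6736e-7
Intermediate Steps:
K(X) = 4 - X²
Y(v) = 2632 + 47*v² (Y(v) = ((4 - v²) - 60)*(-48 + v/v) = (-56 - v²)*(-48 + 1) = (-56 - v²)*(-47) = 2632 + 47*v²)
1/Y(V) = 1/(2632 + 47*(-282)²) = 1/(2632 + 47*79524) = 1/(2632 + 3737628) = 1/3740260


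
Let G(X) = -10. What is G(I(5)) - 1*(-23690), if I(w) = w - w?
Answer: 23680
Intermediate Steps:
I(w) = 0
G(I(5)) - 1*(-23690) = -10 - 1*(-23690) = -10 + 23690 = 23680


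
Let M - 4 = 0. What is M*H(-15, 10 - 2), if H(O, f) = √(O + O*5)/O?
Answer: -4*I*√10/5 ≈ -2.5298*I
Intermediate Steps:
M = 4 (M = 4 + 0 = 4)
H(O, f) = √6/√O (H(O, f) = √(O + 5*O)/O = √(6*O)/O = (√6*√O)/O = √6/√O)
M*H(-15, 10 - 2) = 4*(√6/√(-15)) = 4*(√6*(-I*√15/15)) = 4*(-I*√10/5) = -4*I*√10/5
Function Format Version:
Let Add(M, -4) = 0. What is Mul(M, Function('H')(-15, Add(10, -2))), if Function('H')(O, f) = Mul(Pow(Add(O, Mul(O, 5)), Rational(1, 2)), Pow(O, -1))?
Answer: Mul(Rational(-4, 5), I, Pow(10, Rational(1, 2))) ≈ Mul(-2.5298, I)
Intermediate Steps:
M = 4 (M = Add(4, 0) = 4)
Function('H')(O, f) = Mul(Pow(6, Rational(1, 2)), Pow(O, Rational(-1, 2))) (Function('H')(O, f) = Mul(Pow(Add(O, Mul(5, O)), Rational(1, 2)), Pow(O, -1)) = Mul(Pow(Mul(6, O), Rational(1, 2)), Pow(O, -1)) = Mul(Mul(Pow(6, Rational(1, 2)), Pow(O, Rational(1, 2))), Pow(O, -1)) = Mul(Pow(6, Rational(1, 2)), Pow(O, Rational(-1, 2))))
Mul(M, Function('H')(-15, Add(10, -2))) = Mul(4, Mul(Pow(6, Rational(1, 2)), Pow(-15, Rational(-1, 2)))) = Mul(4, Mul(Pow(6, Rational(1, 2)), Mul(Rational(-1, 15), I, Pow(15, Rational(1, 2))))) = Mul(4, Mul(Rational(-1, 5), I, Pow(10, Rational(1, 2)))) = Mul(Rational(-4, 5), I, Pow(10, Rational(1, 2)))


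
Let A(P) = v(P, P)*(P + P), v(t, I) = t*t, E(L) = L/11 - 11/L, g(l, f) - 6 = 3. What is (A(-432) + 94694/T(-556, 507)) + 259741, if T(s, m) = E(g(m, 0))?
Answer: -3224355253/20 ≈ -1.6122e+8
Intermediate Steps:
g(l, f) = 9 (g(l, f) = 6 + 3 = 9)
E(L) = -11/L + L/11 (E(L) = L*(1/11) - 11/L = L/11 - 11/L = -11/L + L/11)
v(t, I) = t²
T(s, m) = -40/99 (T(s, m) = -11/9 + (1/11)*9 = -11*⅑ + 9/11 = -11/9 + 9/11 = -40/99)
A(P) = 2*P³ (A(P) = P²*(P + P) = P²*(2*P) = 2*P³)
(A(-432) + 94694/T(-556, 507)) + 259741 = (2*(-432)³ + 94694/(-40/99)) + 259741 = (2*(-80621568) + 94694*(-99/40)) + 259741 = (-161243136 - 4687353/20) + 259741 = -3229550073/20 + 259741 = -3224355253/20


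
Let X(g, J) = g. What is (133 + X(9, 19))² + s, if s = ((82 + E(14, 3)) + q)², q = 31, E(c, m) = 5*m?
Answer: 36548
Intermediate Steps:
s = 16384 (s = ((82 + 5*3) + 31)² = ((82 + 15) + 31)² = (97 + 31)² = 128² = 16384)
(133 + X(9, 19))² + s = (133 + 9)² + 16384 = 142² + 16384 = 20164 + 16384 = 36548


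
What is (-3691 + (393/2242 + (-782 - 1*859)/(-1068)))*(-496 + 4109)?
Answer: -5319442932875/399076 ≈ -1.3329e+7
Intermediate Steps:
(-3691 + (393/2242 + (-782 - 1*859)/(-1068)))*(-496 + 4109) = (-3691 + (393*(1/2242) + (-782 - 859)*(-1/1068)))*3613 = (-3691 + (393/2242 - 1641*(-1/1068)))*3613 = (-3691 + (393/2242 + 547/356))*3613 = (-3691 + 683141/399076)*3613 = -1472306375/399076*3613 = -5319442932875/399076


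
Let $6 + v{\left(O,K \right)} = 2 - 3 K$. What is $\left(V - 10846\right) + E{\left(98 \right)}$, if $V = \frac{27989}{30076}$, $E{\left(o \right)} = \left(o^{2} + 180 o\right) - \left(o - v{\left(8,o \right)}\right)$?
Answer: $\frac{481304141}{30076} \approx 16003.0$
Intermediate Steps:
$v{\left(O,K \right)} = -4 - 3 K$ ($v{\left(O,K \right)} = -6 - \left(-2 + 3 K\right) = -4 - 3 K$)
$E{\left(o \right)} = -4 + o^{2} + 176 o$ ($E{\left(o \right)} = \left(o^{2} + 180 o\right) - \left(4 + 4 o\right) = -4 + o^{2} + 176 o$)
$V = \frac{27989}{30076}$ ($V = 27989 \cdot \frac{1}{30076} = \frac{27989}{30076} \approx 0.93061$)
$\left(V - 10846\right) + E{\left(98 \right)} = \left(\frac{27989}{30076} - 10846\right) + \left(-4 + 98^{2} + 176 \cdot 98\right) = - \frac{326176307}{30076} + \left(-4 + 9604 + 17248\right) = - \frac{326176307}{30076} + 26848 = \frac{481304141}{30076}$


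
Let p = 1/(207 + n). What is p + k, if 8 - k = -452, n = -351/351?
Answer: 94761/206 ≈ 460.00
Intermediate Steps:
n = -1 (n = -351*1/351 = -1)
p = 1/206 (p = 1/(207 - 1) = 1/206 ≈ 0.0048544)
k = 460 (k = 8 - 1*(-452) = 8 + 452 = 460)
p + k = 1/206 + 460 = 94761/206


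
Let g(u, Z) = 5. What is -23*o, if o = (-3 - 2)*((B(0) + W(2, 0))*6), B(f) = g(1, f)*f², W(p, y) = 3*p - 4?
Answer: 1380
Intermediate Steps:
W(p, y) = -4 + 3*p
B(f) = 5*f²
o = -60 (o = (-3 - 2)*((5*0² + (-4 + 3*2))*6) = -5*(5*0 + (-4 + 6))*6 = -5*(0 + 2)*6 = -10*6 = -5*12 = -60)
-23*o = -23*(-60) = 1380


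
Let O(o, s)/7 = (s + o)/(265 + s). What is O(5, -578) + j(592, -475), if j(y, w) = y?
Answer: 189307/313 ≈ 604.81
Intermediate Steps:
O(o, s) = 7*(o + s)/(265 + s) (O(o, s) = 7*((s + o)/(265 + s)) = 7*((o + s)/(265 + s)) = 7*(o + s)/(265 + s))
O(5, -578) + j(592, -475) = 7*(5 - 578)/(265 - 578) + 592 = 7*(-573)/(-313) + 592 = 7*(-1/313)*(-573) + 592 = 4011/313 + 592 = 189307/313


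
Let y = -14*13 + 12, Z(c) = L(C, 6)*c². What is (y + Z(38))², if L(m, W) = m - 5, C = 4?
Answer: 2604996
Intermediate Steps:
L(m, W) = -5 + m
Z(c) = -c² (Z(c) = (-5 + 4)*c² = -c²)
y = -170 (y = -182 + 12 = -170)
(y + Z(38))² = (-170 - 1*38²)² = (-170 - 1*1444)² = (-170 - 1444)² = (-1614)² = 2604996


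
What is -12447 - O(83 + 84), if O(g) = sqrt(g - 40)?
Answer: -12447 - sqrt(127) ≈ -12458.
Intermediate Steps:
O(g) = sqrt(-40 + g)
-12447 - O(83 + 84) = -12447 - sqrt(-40 + (83 + 84)) = -12447 - sqrt(-40 + 167) = -12447 - sqrt(127)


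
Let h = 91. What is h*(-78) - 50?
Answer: -7148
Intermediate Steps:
h*(-78) - 50 = 91*(-78) - 50 = -7098 - 50 = -7148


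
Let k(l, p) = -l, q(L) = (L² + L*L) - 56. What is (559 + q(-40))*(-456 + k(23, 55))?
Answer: -1773737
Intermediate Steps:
q(L) = -56 + 2*L² (q(L) = (L² + L²) - 56 = 2*L² - 56 = -56 + 2*L²)
(559 + q(-40))*(-456 + k(23, 55)) = (559 + (-56 + 2*(-40)²))*(-456 - 1*23) = (559 + (-56 + 2*1600))*(-456 - 23) = (559 + (-56 + 3200))*(-479) = (559 + 3144)*(-479) = 3703*(-479) = -1773737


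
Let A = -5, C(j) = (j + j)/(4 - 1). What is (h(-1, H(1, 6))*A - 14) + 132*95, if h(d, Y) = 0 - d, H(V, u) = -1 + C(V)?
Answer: 12521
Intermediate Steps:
C(j) = 2*j/3 (C(j) = (2*j)/3 = (2*j)*(⅓) = 2*j/3)
H(V, u) = -1 + 2*V/3
h(d, Y) = -d
(h(-1, H(1, 6))*A - 14) + 132*95 = (-1*(-1)*(-5) - 14) + 132*95 = (1*(-5) - 14) + 12540 = (-5 - 14) + 12540 = -19 + 12540 = 12521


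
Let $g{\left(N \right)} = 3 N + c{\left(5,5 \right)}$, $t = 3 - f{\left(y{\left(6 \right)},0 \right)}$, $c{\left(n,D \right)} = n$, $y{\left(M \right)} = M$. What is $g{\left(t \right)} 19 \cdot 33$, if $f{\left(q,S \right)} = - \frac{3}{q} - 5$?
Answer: $\frac{38247}{2} \approx 19124.0$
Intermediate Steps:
$f{\left(q,S \right)} = -5 - \frac{3}{q}$ ($f{\left(q,S \right)} = - \frac{3}{q} - 5 = -5 - \frac{3}{q}$)
$t = \frac{17}{2}$ ($t = 3 - \left(-5 - \frac{3}{6}\right) = 3 - \left(-5 - \frac{1}{2}\right) = 3 - - \frac{11}{2} = 3 + \frac{11}{2} = \frac{17}{2} \approx 8.5$)
$g{\left(N \right)} = 5 + 3 N$ ($g{\left(N \right)} = 3 N + 5 = 5 + 3 N$)
$g{\left(t \right)} 19 \cdot 33 = \left(5 + 3 \cdot \frac{17}{2}\right) 19 \cdot 33 = \left(5 + \frac{51}{2}\right) 19 \cdot 33 = \frac{61}{2} \cdot 19 \cdot 33 = \frac{1159}{2} \cdot 33 = \frac{38247}{2}$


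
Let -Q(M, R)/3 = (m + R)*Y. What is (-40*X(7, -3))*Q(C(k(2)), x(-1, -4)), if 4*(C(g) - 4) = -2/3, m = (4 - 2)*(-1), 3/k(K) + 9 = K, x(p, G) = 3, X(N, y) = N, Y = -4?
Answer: -3360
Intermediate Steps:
k(K) = 3/(-9 + K)
m = -2 (m = 2*(-1) = -2)
C(g) = 23/6 (C(g) = 4 + (-2/3)/4 = 4 + (-2*1/3)/4 = 4 + (1/4)*(-2/3) = 4 - 1/6 = 23/6)
Q(M, R) = -24 + 12*R (Q(M, R) = -3*(-2 + R)*(-4) = -3*(8 - 4*R) = -24 + 12*R)
(-40*X(7, -3))*Q(C(k(2)), x(-1, -4)) = (-40*7)*(-24 + 12*3) = -280*(-24 + 36) = -280*12 = -3360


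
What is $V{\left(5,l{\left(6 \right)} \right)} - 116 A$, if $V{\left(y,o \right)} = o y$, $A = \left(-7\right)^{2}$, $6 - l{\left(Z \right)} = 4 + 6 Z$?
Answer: $-5854$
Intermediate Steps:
$l{\left(Z \right)} = 2 - 6 Z$ ($l{\left(Z \right)} = 6 - \left(4 + 6 Z\right) = 2 - 6 Z$)
$A = 49$
$V{\left(5,l{\left(6 \right)} \right)} - 116 A = \left(2 - 36\right) 5 - 5684 = \left(-34\right) 5 - 5684 = -170 - 5684 = -5854$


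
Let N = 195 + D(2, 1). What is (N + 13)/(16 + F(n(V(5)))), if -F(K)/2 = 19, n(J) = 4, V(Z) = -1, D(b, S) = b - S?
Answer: -19/2 ≈ -9.5000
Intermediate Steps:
F(K) = -38 (F(K) = -2*19 = -38)
N = 196 (N = 195 + (2 - 1*1) = 195 + (2 - 1) = 195 + 1 = 196)
(N + 13)/(16 + F(n(V(5)))) = (196 + 13)/(16 - 38) = 209/(-22) = 209*(-1/22) = -19/2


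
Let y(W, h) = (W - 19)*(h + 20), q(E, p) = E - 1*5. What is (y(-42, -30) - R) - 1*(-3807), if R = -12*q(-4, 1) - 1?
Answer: 4310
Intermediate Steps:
q(E, p) = -5 + E (q(E, p) = E - 5 = -5 + E)
y(W, h) = (-19 + W)*(20 + h)
R = 107 (R = -12*(-5 - 4) - 1 = -12*(-9) - 1 = 108 - 1 = 107)
(y(-42, -30) - R) - 1*(-3807) = ((-380 - 19*(-30) + 20*(-42) - 42*(-30)) - 1*107) - 1*(-3807) = ((-380 + 570 - 840 + 1260) - 107) + 3807 = (610 - 107) + 3807 = 503 + 3807 = 4310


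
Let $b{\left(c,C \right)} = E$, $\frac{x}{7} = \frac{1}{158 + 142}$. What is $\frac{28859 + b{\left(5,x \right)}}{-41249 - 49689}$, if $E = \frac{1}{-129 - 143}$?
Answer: $- \frac{7849647}{24735136} \approx -0.31735$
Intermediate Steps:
$E = - \frac{1}{272}$ ($E = \frac{1}{-272} = - \frac{1}{272} \approx -0.0036765$)
$x = \frac{7}{300}$ ($x = \frac{7}{158 + 142} = \frac{7}{300} \approx 0.023333$)
$b{\left(c,C \right)} = - \frac{1}{272}$
$\frac{28859 + b{\left(5,x \right)}}{-41249 - 49689} = \frac{28859 - \frac{1}{272}}{-41249 - 49689} = \frac{7849647}{272 \left(-90938\right)} = \frac{7849647}{272} \left(- \frac{1}{90938}\right) = - \frac{7849647}{24735136}$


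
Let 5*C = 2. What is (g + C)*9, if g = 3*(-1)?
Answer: -117/5 ≈ -23.400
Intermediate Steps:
g = -3
C = ⅖ (C = (⅕)*2 = ⅖ ≈ 0.40000)
(g + C)*9 = (-3 + ⅖)*9 = -13/5*9 = -117/5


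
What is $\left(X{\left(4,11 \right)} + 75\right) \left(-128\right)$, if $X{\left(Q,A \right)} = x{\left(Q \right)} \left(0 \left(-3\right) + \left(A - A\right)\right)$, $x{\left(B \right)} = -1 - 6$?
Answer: $-9600$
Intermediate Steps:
$x{\left(B \right)} = -7$ ($x{\left(B \right)} = -1 - 6 = -7$)
$X{\left(Q,A \right)} = 0$ ($X{\left(Q,A \right)} = - 7 \left(0 \left(-3\right) + \left(A - A\right)\right) = - 7 \left(0 + 0\right) = \left(-7\right) 0 = 0$)
$\left(X{\left(4,11 \right)} + 75\right) \left(-128\right) = \left(0 + 75\right) \left(-128\right) = 75 \left(-128\right) = -9600$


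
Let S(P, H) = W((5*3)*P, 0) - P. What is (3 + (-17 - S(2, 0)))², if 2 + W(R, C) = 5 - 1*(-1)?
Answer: 256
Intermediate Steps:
W(R, C) = 4 (W(R, C) = -2 + (5 - 1*(-1)) = -2 + (5 + 1) = -2 + 6 = 4)
S(P, H) = 4 - P
(3 + (-17 - S(2, 0)))² = (3 + (-17 - (4 - 1*2)))² = (3 + (-17 - (4 - 2)))² = (3 + (-17 - 1*2))² = (3 + (-17 - 2))² = (3 - 19)² = (-16)² = 256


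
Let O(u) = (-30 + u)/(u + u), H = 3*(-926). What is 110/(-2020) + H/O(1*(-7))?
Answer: -7856591/7474 ≈ -1051.2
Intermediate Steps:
H = -2778
O(u) = (-30 + u)/(2*u) (O(u) = (-30 + u)/((2*u)) = (-30 + u)*(1/(2*u)) = (-30 + u)/(2*u))
110/(-2020) + H/O(1*(-7)) = 110/(-2020) - 2778*(-14/(-30 + 1*(-7))) = 110*(-1/2020) - 2778*(-14/(-30 - 7)) = -11/202 - 2778/((1/2)*(-1/7)*(-37)) = -11/202 - 2778/37/14 = -11/202 - 2778*14/37 = -11/202 - 38892/37 = -7856591/7474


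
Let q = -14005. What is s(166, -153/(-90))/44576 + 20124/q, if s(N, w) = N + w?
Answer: -1789397571/1248573760 ≈ -1.4332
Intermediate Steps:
s(166, -153/(-90))/44576 + 20124/q = (166 - 153/(-90))/44576 + 20124/(-14005) = (166 - 153*(-1/90))*(1/44576) + 20124*(-1/14005) = (166 + 17/10)*(1/44576) - 20124/14005 = (1677/10)*(1/44576) - 20124/14005 = 1677/445760 - 20124/14005 = -1789397571/1248573760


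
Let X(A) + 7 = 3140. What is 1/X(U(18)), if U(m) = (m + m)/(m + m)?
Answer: 1/3133 ≈ 0.00031918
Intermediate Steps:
U(m) = 1 (U(m) = (2*m)/((2*m)) = (2*m)*(1/(2*m)) = 1)
X(A) = 3133 (X(A) = -7 + 3140 = 3133)
1/X(U(18)) = 1/3133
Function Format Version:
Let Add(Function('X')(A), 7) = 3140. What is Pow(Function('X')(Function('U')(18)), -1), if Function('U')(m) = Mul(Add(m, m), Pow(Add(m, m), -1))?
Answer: Rational(1, 3133) ≈ 0.00031918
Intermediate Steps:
Function('U')(m) = 1 (Function('U')(m) = Mul(Mul(2, m), Pow(Mul(2, m), -1)) = Mul(Mul(2, m), Mul(Rational(1, 2), Pow(m, -1))) = 1)
Function('X')(A) = 3133 (Function('X')(A) = Add(-7, 3140) = 3133)
Pow(Function('X')(Function('U')(18)), -1) = Pow(3133, -1) = Rational(1, 3133)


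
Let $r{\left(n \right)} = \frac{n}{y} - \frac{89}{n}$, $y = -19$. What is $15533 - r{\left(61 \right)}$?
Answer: $\frac{18008159}{1159} \approx 15538.0$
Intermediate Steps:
$r{\left(n \right)} = - \frac{89}{n} - \frac{n}{19}$ ($r{\left(n \right)} = \frac{n}{-19} - \frac{89}{n} = n \left(- \frac{1}{19}\right) - \frac{89}{n} = - \frac{n}{19} - \frac{89}{n} = - \frac{89}{n} - \frac{n}{19}$)
$15533 - r{\left(61 \right)} = 15533 - \left(- \frac{89}{61} - \frac{61}{19}\right) = 15533 - - \frac{5412}{1159} = 15533 + \frac{5412}{1159} = \frac{18008159}{1159}$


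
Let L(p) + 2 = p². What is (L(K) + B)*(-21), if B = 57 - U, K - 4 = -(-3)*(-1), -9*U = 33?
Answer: -1253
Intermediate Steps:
U = -11/3 (U = -⅑*33 = -11/3 ≈ -3.6667)
K = 1 (K = 4 - (-3)*(-1) = 4 - 3*1 = 4 - 3 = 1)
B = 182/3 (B = 57 - 1*(-11/3) = 57 + 11/3 = 182/3 ≈ 60.667)
L(p) = -2 + p²
(L(K) + B)*(-21) = ((-2 + 1²) + 182/3)*(-21) = ((-2 + 1) + 182/3)*(-21) = (-1 + 182/3)*(-21) = (179/3)*(-21) = -1253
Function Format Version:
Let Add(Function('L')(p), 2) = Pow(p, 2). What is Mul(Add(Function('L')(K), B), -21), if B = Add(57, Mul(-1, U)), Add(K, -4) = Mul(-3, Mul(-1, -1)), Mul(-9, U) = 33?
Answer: -1253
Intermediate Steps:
U = Rational(-11, 3) (U = Mul(Rational(-1, 9), 33) = Rational(-11, 3) ≈ -3.6667)
K = 1 (K = Add(4, Mul(-3, Mul(-1, -1))) = Add(4, Mul(-3, 1)) = Add(4, -3) = 1)
B = Rational(182, 3) (B = Add(57, Mul(-1, Rational(-11, 3))) = Add(57, Rational(11, 3)) = Rational(182, 3) ≈ 60.667)
Function('L')(p) = Add(-2, Pow(p, 2))
Mul(Add(Function('L')(K), B), -21) = Mul(Add(Add(-2, Pow(1, 2)), Rational(182, 3)), -21) = Mul(Add(Add(-2, 1), Rational(182, 3)), -21) = Mul(Add(-1, Rational(182, 3)), -21) = Mul(Rational(179, 3), -21) = -1253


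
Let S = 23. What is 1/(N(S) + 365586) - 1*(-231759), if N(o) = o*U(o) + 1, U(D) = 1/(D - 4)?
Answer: 1609838803603/6946176 ≈ 2.3176e+5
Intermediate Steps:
U(D) = 1/(-4 + D)
N(o) = 1 + o/(-4 + o) (N(o) = o/(-4 + o) + 1 = 1 + o/(-4 + o))
1/(N(S) + 365586) - 1*(-231759) = 1/(2*(-2 + 23)/(-4 + 23) + 365586) - 1*(-231759) = 1/(2*21/19 + 365586) + 231759 = 1/(2*(1/19)*21 + 365586) + 231759 = 1/(42/19 + 365586) + 231759 = 1/(6946176/19) + 231759 = 19/6946176 + 231759 = 1609838803603/6946176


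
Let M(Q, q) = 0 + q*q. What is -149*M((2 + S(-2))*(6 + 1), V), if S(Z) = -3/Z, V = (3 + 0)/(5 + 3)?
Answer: -1341/64 ≈ -20.953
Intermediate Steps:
V = 3/8 ≈ 0.37500
M(Q, q) = q² (M(Q, q) = 0 + q² = q²)
-149*M((2 + S(-2))*(6 + 1), V) = -149*(3/8)² = -149*9/64 = -1341/64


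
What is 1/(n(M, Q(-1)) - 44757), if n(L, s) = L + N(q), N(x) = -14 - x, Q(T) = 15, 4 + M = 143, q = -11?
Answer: -1/44621 ≈ -2.2411e-5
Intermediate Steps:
M = 139 (M = -4 + 143 = 139)
n(L, s) = -3 + L (n(L, s) = L + (-14 - 1*(-11)) = L + (-14 + 11) = L - 3 = -3 + L)
1/(n(M, Q(-1)) - 44757) = 1/((-3 + 139) - 44757) = 1/(136 - 44757) = 1/(-44621) = -1/44621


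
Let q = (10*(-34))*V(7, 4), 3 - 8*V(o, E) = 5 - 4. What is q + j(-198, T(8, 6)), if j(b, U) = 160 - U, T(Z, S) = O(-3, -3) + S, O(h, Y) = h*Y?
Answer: 60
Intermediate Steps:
V(o, E) = ¼ (V(o, E) = 3/8 - (5 - 4)/8 = 3/8 - ⅛*1 = 3/8 - ⅛ = ¼)
O(h, Y) = Y*h
T(Z, S) = 9 + S (T(Z, S) = -3*(-3) + S = 9 + S)
q = -85 (q = (10*(-34))*(¼) = -340*¼ = -85)
q + j(-198, T(8, 6)) = -85 + (160 - (9 + 6)) = -85 + (160 - 1*15) = -85 + (160 - 15) = -85 + 145 = 60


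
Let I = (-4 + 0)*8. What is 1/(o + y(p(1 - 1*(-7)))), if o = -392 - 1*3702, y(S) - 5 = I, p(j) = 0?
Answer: -1/4121 ≈ -0.00024266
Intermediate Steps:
I = -32 (I = -4*8 = -32)
y(S) = -27 (y(S) = 5 - 32 = -27)
o = -4094 (o = -392 - 3702 = -4094)
1/(o + y(p(1 - 1*(-7)))) = 1/(-4094 - 27) = 1/(-4121) = -1/4121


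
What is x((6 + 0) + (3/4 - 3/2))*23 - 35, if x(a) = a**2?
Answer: 9583/16 ≈ 598.94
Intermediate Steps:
x((6 + 0) + (3/4 - 3/2))*23 - 35 = ((6 + 0) + (3/4 - 3/2))**2*23 - 35 = (6 + (3*(1/4) - 3*1/2))**2*23 - 35 = (6 + (3/4 - 3/2))**2*23 - 35 = (6 - 3/4)**2*23 - 35 = (21/4)**2*23 - 35 = (441/16)*23 - 35 = 10143/16 - 35 = 9583/16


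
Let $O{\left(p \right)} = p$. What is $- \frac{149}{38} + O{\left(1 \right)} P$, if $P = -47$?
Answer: $- \frac{1935}{38} \approx -50.921$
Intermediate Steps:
$- \frac{149}{38} + O{\left(1 \right)} P = - \frac{149}{38} + 1 \left(-47\right) = \left(-149\right) \frac{1}{38} - 47 = - \frac{149}{38} - 47 = - \frac{1935}{38}$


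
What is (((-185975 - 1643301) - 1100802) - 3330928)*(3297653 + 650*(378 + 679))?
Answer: -24948249391218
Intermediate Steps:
(((-185975 - 1643301) - 1100802) - 3330928)*(3297653 + 650*(378 + 679)) = ((-1829276 - 1100802) - 3330928)*(3297653 + 650*1057) = (-2930078 - 3330928)*(3297653 + 687050) = -6261006*3984703 = -24948249391218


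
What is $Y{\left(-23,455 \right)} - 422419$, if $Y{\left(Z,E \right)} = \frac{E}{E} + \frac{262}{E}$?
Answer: $- \frac{192199928}{455} \approx -4.2242 \cdot 10^{5}$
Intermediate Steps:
$Y{\left(Z,E \right)} = 1 + \frac{262}{E}$
$Y{\left(-23,455 \right)} - 422419 = \frac{262 + 455}{455} - 422419 = \frac{1}{455} \cdot 717 - 422419 = \frac{717}{455} - 422419 = - \frac{192199928}{455}$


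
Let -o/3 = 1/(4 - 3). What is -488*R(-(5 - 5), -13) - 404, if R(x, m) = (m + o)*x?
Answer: -404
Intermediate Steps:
o = -3 (o = -3/(4 - 3) = -3/1 = -3*1 = -3)
R(x, m) = x*(-3 + m) (R(x, m) = (m - 3)*x = (-3 + m)*x = x*(-3 + m))
-488*R(-(5 - 5), -13) - 404 = -488*(-(5 - 5))*(-3 - 13) - 404 = -488*(-1*0)*(-16) - 404 = -0*(-16) - 404 = -488*0 - 404 = 0 - 404 = -404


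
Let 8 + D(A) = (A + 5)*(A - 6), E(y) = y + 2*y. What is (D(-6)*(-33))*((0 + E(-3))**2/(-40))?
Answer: 2673/10 ≈ 267.30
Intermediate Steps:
E(y) = 3*y
D(A) = -8 + (-6 + A)*(5 + A) (D(A) = -8 + (A + 5)*(A - 6) = -8 + (5 + A)*(-6 + A) = -8 + (-6 + A)*(5 + A))
(D(-6)*(-33))*((0 + E(-3))**2/(-40)) = ((-38 + (-6)**2 - 1*(-6))*(-33))*((0 + 3*(-3))**2/(-40)) = ((-38 + 36 + 6)*(-33))*((0 - 9)**2*(-1/40)) = (4*(-33))*((-9)**2*(-1/40)) = -10692*(-1)/40 = -132*(-81/40) = 2673/10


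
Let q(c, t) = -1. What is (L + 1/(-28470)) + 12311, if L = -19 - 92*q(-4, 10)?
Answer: 352572479/28470 ≈ 12384.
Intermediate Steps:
L = 73 (L = -19 - 92*(-1) = -19 + 92 = 73)
(L + 1/(-28470)) + 12311 = (73 + 1/(-28470)) + 12311 = (73 - 1/28470) + 12311 = 2078309/28470 + 12311 = 352572479/28470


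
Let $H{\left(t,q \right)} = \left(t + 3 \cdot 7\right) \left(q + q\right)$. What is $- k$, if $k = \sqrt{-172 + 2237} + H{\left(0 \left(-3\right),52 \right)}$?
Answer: $-2184 - \sqrt{2065} \approx -2229.4$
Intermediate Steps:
$H{\left(t,q \right)} = 2 q \left(21 + t\right)$ ($H{\left(t,q \right)} = \left(t + 21\right) 2 q = \left(21 + t\right) 2 q = 2 q \left(21 + t\right)$)
$k = 2184 + \sqrt{2065}$ ($k = \sqrt{-172 + 2237} + 2 \cdot 52 \left(21 + 0 \left(-3\right)\right) = \sqrt{2065} + 2 \cdot 52 \left(21 + 0\right) = \sqrt{2065} + 2 \cdot 52 \cdot 21 = \sqrt{2065} + 2184 = 2184 + \sqrt{2065} \approx 2229.4$)
$- k = - (2184 + \sqrt{2065}) = -2184 - \sqrt{2065}$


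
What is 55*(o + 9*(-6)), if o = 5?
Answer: -2695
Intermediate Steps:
55*(o + 9*(-6)) = 55*(5 + 9*(-6)) = 55*(5 - 54) = 55*(-49) = -2695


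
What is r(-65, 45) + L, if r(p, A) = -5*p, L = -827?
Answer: -502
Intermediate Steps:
r(-65, 45) + L = -5*(-65) - 827 = 325 - 827 = -502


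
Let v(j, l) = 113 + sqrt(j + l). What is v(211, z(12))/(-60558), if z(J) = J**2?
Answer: -113/60558 - sqrt(355)/60558 ≈ -0.0021771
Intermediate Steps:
v(211, z(12))/(-60558) = (113 + sqrt(211 + 12**2))/(-60558) = (113 + sqrt(211 + 144))*(-1/60558) = (113 + sqrt(355))*(-1/60558) = -113/60558 - sqrt(355)/60558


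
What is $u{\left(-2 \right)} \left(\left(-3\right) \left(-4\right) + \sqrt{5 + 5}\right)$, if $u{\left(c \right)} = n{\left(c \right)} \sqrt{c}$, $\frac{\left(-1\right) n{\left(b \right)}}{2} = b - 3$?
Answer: $10 i \sqrt{2} \left(12 + \sqrt{10}\right) \approx 214.43 i$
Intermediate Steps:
$n{\left(b \right)} = 6 - 2 b$ ($n{\left(b \right)} = - 2 \left(b - 3\right) = - 2 \left(-3 + b\right) = 6 - 2 b$)
$u{\left(c \right)} = \sqrt{c} \left(6 - 2 c\right)$ ($u{\left(c \right)} = \left(6 - 2 c\right) \sqrt{c} = \sqrt{c} \left(6 - 2 c\right)$)
$u{\left(-2 \right)} \left(\left(-3\right) \left(-4\right) + \sqrt{5 + 5}\right) = 2 \sqrt{-2} \left(3 - -2\right) \left(\left(-3\right) \left(-4\right) + \sqrt{5 + 5}\right) = 2 i \sqrt{2} \left(3 + 2\right) \left(12 + \sqrt{10}\right) = 2 i \sqrt{2} \cdot 5 \left(12 + \sqrt{10}\right) = 10 i \sqrt{2} \left(12 + \sqrt{10}\right)$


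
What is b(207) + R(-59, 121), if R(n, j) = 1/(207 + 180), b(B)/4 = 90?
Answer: 139321/387 ≈ 360.00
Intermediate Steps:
b(B) = 360 (b(B) = 4*90 = 360)
R(n, j) = 1/387
b(207) + R(-59, 121) = 360 + 1/387 = 139321/387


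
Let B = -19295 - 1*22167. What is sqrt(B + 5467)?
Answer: I*sqrt(35995) ≈ 189.72*I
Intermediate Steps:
B = -41462 (B = -19295 - 22167 = -41462)
sqrt(B + 5467) = sqrt(-41462 + 5467) = sqrt(-35995) = I*sqrt(35995)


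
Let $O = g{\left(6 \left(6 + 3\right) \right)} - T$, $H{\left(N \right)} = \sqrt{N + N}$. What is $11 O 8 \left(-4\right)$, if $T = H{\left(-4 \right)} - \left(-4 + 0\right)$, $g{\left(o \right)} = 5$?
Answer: $-352 + 704 i \sqrt{2} \approx -352.0 + 995.61 i$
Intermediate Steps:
$H{\left(N \right)} = \sqrt{2} \sqrt{N}$ ($H{\left(N \right)} = \sqrt{2 N} = \sqrt{2} \sqrt{N}$)
$T = 4 + 2 i \sqrt{2}$ ($T = \sqrt{2} \sqrt{-4} - \left(-4 + 0\right) = \sqrt{2} \cdot 2 i - -4 = 2 i \sqrt{2} + 4 = 4 + 2 i \sqrt{2} \approx 4.0 + 2.8284 i$)
$O = 1 - 2 i \sqrt{2}$ ($O = 5 - \left(4 + 2 i \sqrt{2}\right) = 1 - 2 i \sqrt{2} \approx 1.0 - 2.8284 i$)
$11 O 8 \left(-4\right) = 11 \left(1 - 2 i \sqrt{2}\right) 8 \left(-4\right) = \left(11 - 22 i \sqrt{2}\right) \left(-32\right) = -352 + 704 i \sqrt{2}$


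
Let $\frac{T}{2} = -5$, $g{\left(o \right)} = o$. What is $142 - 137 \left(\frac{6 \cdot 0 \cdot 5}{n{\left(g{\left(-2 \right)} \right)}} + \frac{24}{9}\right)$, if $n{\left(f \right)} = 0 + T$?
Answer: $- \frac{670}{3} \approx -223.33$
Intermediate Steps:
$T = -10$ ($T = 2 \left(-5\right) = -10$)
$n{\left(f \right)} = -10$ ($n{\left(f \right)} = 0 - 10 = -10$)
$142 - 137 \left(\frac{6 \cdot 0 \cdot 5}{n{\left(g{\left(-2 \right)} \right)}} + \frac{24}{9}\right) = 142 - 137 \left(\frac{6 \cdot 0 \cdot 5}{-10} + \frac{24}{9}\right) = 142 - 137 \left(0 \cdot 5 \left(- \frac{1}{10}\right) + 24 \cdot \frac{1}{9}\right) = 142 - 137 \left(0 \left(- \frac{1}{10}\right) + \frac{8}{3}\right) = 142 - 137 \left(0 + \frac{8}{3}\right) = 142 - \frac{1096}{3} = - \frac{670}{3}$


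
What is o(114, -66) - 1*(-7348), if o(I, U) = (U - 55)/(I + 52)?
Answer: 1219647/166 ≈ 7347.3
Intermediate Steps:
o(I, U) = (-55 + U)/(52 + I)
o(114, -66) - 1*(-7348) = (-55 - 66)/(52 + 114) - 1*(-7348) = -121/166 + 7348 = 1219647/166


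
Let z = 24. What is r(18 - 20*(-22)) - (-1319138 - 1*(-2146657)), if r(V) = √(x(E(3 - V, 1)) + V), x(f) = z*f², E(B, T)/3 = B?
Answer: -827519 + √44717858 ≈ -8.2083e+5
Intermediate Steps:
E(B, T) = 3*B
x(f) = 24*f²
r(V) = √(V + 24*(9 - 3*V)²) (r(V) = √(24*(3*(3 - V))² + V) = √(24*(9 - 3*V)² + V) = √(V + 24*(9 - 3*V)²))
r(18 - 20*(-22)) - (-1319138 - 1*(-2146657)) = √((18 - 20*(-22)) + 216*(-3 + (18 - 20*(-22)))²) - (-1319138 - 1*(-2146657)) = √((18 + 440) + 216*(-3 + (18 + 440))²) - (-1319138 + 2146657) = √(458 + 216*(-3 + 458)²) - 1*827519 = √(458 + 216*455²) - 827519 = √(458 + 216*207025) - 827519 = √(458 + 44717400) - 827519 = √44717858 - 827519 = -827519 + √44717858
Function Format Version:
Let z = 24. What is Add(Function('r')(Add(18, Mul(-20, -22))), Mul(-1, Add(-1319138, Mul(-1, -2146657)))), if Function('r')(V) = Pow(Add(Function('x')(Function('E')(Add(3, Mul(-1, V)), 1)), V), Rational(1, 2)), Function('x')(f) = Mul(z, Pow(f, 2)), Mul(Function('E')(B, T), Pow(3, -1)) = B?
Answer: Add(-827519, Pow(44717858, Rational(1, 2))) ≈ -8.2083e+5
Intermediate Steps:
Function('E')(B, T) = Mul(3, B)
Function('x')(f) = Mul(24, Pow(f, 2))
Function('r')(V) = Pow(Add(V, Mul(24, Pow(Add(9, Mul(-3, V)), 2))), Rational(1, 2)) (Function('r')(V) = Pow(Add(Mul(24, Pow(Mul(3, Add(3, Mul(-1, V))), 2)), V), Rational(1, 2)) = Pow(Add(Mul(24, Pow(Add(9, Mul(-3, V)), 2)), V), Rational(1, 2)) = Pow(Add(V, Mul(24, Pow(Add(9, Mul(-3, V)), 2))), Rational(1, 2)))
Add(Function('r')(Add(18, Mul(-20, -22))), Mul(-1, Add(-1319138, Mul(-1, -2146657)))) = Add(Pow(Add(Add(18, Mul(-20, -22)), Mul(216, Pow(Add(-3, Add(18, Mul(-20, -22))), 2))), Rational(1, 2)), Mul(-1, Add(-1319138, Mul(-1, -2146657)))) = Add(Pow(Add(Add(18, 440), Mul(216, Pow(Add(-3, Add(18, 440)), 2))), Rational(1, 2)), Mul(-1, Add(-1319138, 2146657))) = Add(Pow(Add(458, Mul(216, Pow(Add(-3, 458), 2))), Rational(1, 2)), Mul(-1, 827519)) = Add(Pow(Add(458, Mul(216, Pow(455, 2))), Rational(1, 2)), -827519) = Add(Pow(Add(458, Mul(216, 207025)), Rational(1, 2)), -827519) = Add(Pow(Add(458, 44717400), Rational(1, 2)), -827519) = Add(Pow(44717858, Rational(1, 2)), -827519) = Add(-827519, Pow(44717858, Rational(1, 2)))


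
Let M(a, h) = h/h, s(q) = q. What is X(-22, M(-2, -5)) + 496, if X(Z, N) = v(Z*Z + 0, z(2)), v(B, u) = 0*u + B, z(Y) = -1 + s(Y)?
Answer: 980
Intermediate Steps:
z(Y) = -1 + Y
M(a, h) = 1
v(B, u) = B (v(B, u) = 0 + B = B)
X(Z, N) = Z**2 (X(Z, N) = Z*Z + 0 = Z**2 + 0 = Z**2)
X(-22, M(-2, -5)) + 496 = (-22)**2 + 496 = 484 + 496 = 980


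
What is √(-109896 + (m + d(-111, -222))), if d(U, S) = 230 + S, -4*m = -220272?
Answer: 2*I*√13705 ≈ 234.14*I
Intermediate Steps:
m = 55068 (m = -¼*(-220272) = 55068)
√(-109896 + (m + d(-111, -222))) = √(-109896 + (55068 + (230 - 222))) = √(-109896 + (55068 + 8)) = √(-109896 + 55076) = √(-54820) = 2*I*√13705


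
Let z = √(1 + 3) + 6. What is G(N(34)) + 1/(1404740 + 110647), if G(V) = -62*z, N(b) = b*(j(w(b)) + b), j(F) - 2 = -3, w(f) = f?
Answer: -751631951/1515387 ≈ -496.00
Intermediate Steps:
j(F) = -1 (j(F) = 2 - 3 = -1)
z = 8 (z = √4 + 6 = 2 + 6 = 8)
N(b) = b*(-1 + b)
G(V) = -496 (G(V) = -62*8 = -496)
G(N(34)) + 1/(1404740 + 110647) = -496 + 1/(1404740 + 110647) = -496 + 1/1515387 = -751631951/1515387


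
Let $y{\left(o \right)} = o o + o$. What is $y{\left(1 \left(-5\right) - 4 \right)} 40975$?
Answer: $2950200$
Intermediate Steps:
$y{\left(o \right)} = o + o^{2}$ ($y{\left(o \right)} = o^{2} + o = o + o^{2}$)
$y{\left(1 \left(-5\right) - 4 \right)} 40975 = \left(1 \left(-5\right) - 4\right) \left(1 + \left(1 \left(-5\right) - 4\right)\right) 40975 = \left(-5 - 4\right) \left(1 - 9\right) 40975 = - 9 \left(1 - 9\right) 40975 = \left(-9\right) \left(-8\right) 40975 = 72 \cdot 40975 = 2950200$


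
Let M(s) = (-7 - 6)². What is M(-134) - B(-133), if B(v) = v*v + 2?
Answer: -17522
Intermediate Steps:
B(v) = 2 + v² (B(v) = v² + 2 = 2 + v²)
M(s) = 169 (M(s) = (-13)² = 169)
M(-134) - B(-133) = 169 - (2 + (-133)²) = 169 - (2 + 17689) = 169 - 1*17691 = 169 - 17691 = -17522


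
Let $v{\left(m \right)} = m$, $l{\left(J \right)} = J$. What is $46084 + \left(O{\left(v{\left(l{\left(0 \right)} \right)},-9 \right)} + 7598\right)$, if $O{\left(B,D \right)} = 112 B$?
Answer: $53682$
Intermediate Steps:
$46084 + \left(O{\left(v{\left(l{\left(0 \right)} \right)},-9 \right)} + 7598\right) = 46084 + \left(112 \cdot 0 + 7598\right) = 46084 + \left(0 + 7598\right) = 46084 + 7598 = 53682$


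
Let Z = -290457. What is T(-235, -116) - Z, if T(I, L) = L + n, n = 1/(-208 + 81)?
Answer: 36873306/127 ≈ 2.9034e+5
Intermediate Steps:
n = -1/127 (n = 1/(-127) = -1/127 ≈ -0.0078740)
T(I, L) = -1/127 + L (T(I, L) = L - 1/127 = -1/127 + L)
T(-235, -116) - Z = (-1/127 - 116) - 1*(-290457) = -14733/127 + 290457 = 36873306/127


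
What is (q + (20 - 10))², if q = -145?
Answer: 18225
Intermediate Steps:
(q + (20 - 10))² = (-145 + (20 - 10))² = (-145 + 10)² = (-135)² = 18225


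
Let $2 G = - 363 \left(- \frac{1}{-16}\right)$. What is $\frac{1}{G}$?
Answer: $- \frac{32}{363} \approx -0.088154$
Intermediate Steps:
$G = - \frac{363}{32}$ ($G = \frac{\left(-363\right) \left(- \frac{1}{-16}\right)}{2} = \frac{\left(-363\right) \left(\left(-1\right) \left(- \frac{1}{16}\right)\right)}{2} = \frac{\left(-363\right) \frac{1}{16}}{2} = \frac{1}{2} \left(- \frac{363}{16}\right) = - \frac{363}{32} \approx -11.344$)
$\frac{1}{G} = \frac{1}{- \frac{363}{32}} = - \frac{32}{363}$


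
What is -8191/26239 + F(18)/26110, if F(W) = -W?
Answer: -107169656/342550145 ≈ -0.31286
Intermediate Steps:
-8191/26239 + F(18)/26110 = -8191/26239 - 1*18/26110 = -8191*1/26239 - 18*1/26110 = -8191/26239 - 9/13055 = -107169656/342550145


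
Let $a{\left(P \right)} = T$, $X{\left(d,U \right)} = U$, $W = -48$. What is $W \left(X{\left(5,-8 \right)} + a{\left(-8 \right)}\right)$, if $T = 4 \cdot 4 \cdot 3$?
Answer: $-1920$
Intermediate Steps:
$T = 48$ ($T = 16 \cdot 3 = 48$)
$a{\left(P \right)} = 48$
$W \left(X{\left(5,-8 \right)} + a{\left(-8 \right)}\right) = - 48 \left(-8 + 48\right) = \left(-48\right) 40 = -1920$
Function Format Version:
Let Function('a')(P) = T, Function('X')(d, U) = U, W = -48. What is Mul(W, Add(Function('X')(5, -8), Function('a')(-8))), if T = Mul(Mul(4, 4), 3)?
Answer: -1920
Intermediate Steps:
T = 48 (T = Mul(16, 3) = 48)
Function('a')(P) = 48
Mul(W, Add(Function('X')(5, -8), Function('a')(-8))) = Mul(-48, Add(-8, 48)) = Mul(-48, 40) = -1920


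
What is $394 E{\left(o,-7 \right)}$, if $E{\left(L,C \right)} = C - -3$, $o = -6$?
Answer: $-1576$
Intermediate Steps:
$E{\left(L,C \right)} = 3 + C$ ($E{\left(L,C \right)} = C + 3 = 3 + C$)
$394 E{\left(o,-7 \right)} = 394 \left(3 - 7\right) = 394 \left(-4\right) = -1576$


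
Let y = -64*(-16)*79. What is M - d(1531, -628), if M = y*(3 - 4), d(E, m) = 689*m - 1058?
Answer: 352854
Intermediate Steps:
y = 80896 (y = 1024*79 = 80896)
d(E, m) = -1058 + 689*m
M = -80896 (M = 80896*(3 - 4) = 80896*(-1) = -80896)
M - d(1531, -628) = -80896 - (-1058 + 689*(-628)) = -80896 - (-1058 - 432692) = -80896 - 1*(-433750) = -80896 + 433750 = 352854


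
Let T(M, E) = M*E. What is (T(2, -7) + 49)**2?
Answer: 1225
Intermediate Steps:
T(M, E) = E*M
(T(2, -7) + 49)**2 = (-7*2 + 49)**2 = (-14 + 49)**2 = 35**2 = 1225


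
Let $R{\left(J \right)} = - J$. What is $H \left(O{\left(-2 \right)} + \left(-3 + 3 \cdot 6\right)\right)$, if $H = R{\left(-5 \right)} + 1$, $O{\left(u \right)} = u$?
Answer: $78$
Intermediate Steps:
$H = 6$ ($H = \left(-1\right) \left(-5\right) + 1 = 5 + 1 = 6$)
$H \left(O{\left(-2 \right)} + \left(-3 + 3 \cdot 6\right)\right) = 6 \left(-2 + \left(-3 + 3 \cdot 6\right)\right) = 6 \left(-2 + \left(-3 + 18\right)\right) = 6 \left(-2 + 15\right) = 6 \cdot 13 = 78$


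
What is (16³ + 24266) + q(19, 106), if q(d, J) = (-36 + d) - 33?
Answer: 28312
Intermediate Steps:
q(d, J) = -69 + d
(16³ + 24266) + q(19, 106) = (16³ + 24266) + (-69 + 19) = (4096 + 24266) - 50 = 28362 - 50 = 28312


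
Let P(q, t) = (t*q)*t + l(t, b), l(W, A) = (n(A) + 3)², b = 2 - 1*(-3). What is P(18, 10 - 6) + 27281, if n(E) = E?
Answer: 27633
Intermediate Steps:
b = 5 (b = 2 + 3 = 5)
l(W, A) = (3 + A)² (l(W, A) = (A + 3)² = (3 + A)²)
P(q, t) = 64 + q*t² (P(q, t) = (t*q)*t + (3 + 5)² = (q*t)*t + 8² = q*t² + 64 = 64 + q*t²)
P(18, 10 - 6) + 27281 = (64 + 18*(10 - 6)²) + 27281 = (64 + 18*4²) + 27281 = (64 + 18*16) + 27281 = (64 + 288) + 27281 = 352 + 27281 = 27633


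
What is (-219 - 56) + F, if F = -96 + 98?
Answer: -273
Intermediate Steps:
F = 2
(-219 - 56) + F = (-219 - 56) + 2 = -275 + 2 = -273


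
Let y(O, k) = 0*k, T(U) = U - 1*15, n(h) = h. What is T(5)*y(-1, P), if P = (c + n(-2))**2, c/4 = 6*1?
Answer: 0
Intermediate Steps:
c = 24 (c = 4*(6*1) = 4*6 = 24)
T(U) = -15 + U (T(U) = U - 15 = -15 + U)
P = 484 (P = (24 - 2)**2 = 22**2 = 484)
y(O, k) = 0
T(5)*y(-1, P) = (-15 + 5)*0 = -10*0 = 0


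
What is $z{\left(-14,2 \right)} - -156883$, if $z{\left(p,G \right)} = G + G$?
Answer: $156887$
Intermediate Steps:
$z{\left(p,G \right)} = 2 G$
$z{\left(-14,2 \right)} - -156883 = 2 \cdot 2 - -156883 = 4 + 156883 = 156887$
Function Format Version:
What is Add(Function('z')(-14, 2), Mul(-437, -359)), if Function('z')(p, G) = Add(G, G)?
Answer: 156887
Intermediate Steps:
Function('z')(p, G) = Mul(2, G)
Add(Function('z')(-14, 2), Mul(-437, -359)) = Add(Mul(2, 2), Mul(-437, -359)) = Add(4, 156883) = 156887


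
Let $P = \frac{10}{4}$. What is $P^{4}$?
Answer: $\frac{625}{16} \approx 39.063$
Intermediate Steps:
$P = \frac{5}{2}$ ($P = 10 \cdot \frac{1}{4} = \frac{5}{2} \approx 2.5$)
$P^{4} = \left(\frac{5}{2}\right)^{4} = \frac{625}{16}$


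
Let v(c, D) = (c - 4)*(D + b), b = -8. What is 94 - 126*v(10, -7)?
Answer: 11434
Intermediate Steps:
v(c, D) = (-8 + D)*(-4 + c) (v(c, D) = (c - 4)*(D - 8) = (-4 + c)*(-8 + D) = (-8 + D)*(-4 + c))
94 - 126*v(10, -7) = 94 - 126*(32 - 8*10 - 4*(-7) - 7*10) = 94 - 126*(32 - 80 + 28 - 70) = 94 - 126*(-90) = 94 + 11340 = 11434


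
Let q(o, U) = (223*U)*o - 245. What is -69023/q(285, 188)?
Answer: -69023/11948095 ≈ -0.0057769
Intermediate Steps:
q(o, U) = -245 + 223*U*o (q(o, U) = 223*U*o - 245 = -245 + 223*U*o)
-69023/q(285, 188) = -69023/(-245 + 223*188*285) = -69023/(-245 + 11948340) = -69023/11948095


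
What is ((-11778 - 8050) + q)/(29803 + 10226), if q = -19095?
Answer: -38923/40029 ≈ -0.97237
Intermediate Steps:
((-11778 - 8050) + q)/(29803 + 10226) = ((-11778 - 8050) - 19095)/(29803 + 10226) = (-19828 - 19095)/40029 = -38923*1/40029 = -38923/40029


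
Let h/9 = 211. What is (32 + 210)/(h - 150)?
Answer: 22/159 ≈ 0.13836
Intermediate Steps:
h = 1899 (h = 9*211 = 1899)
(32 + 210)/(h - 150) = (32 + 210)/(1899 - 150) = 242/1749 = (1/1749)*242 = 22/159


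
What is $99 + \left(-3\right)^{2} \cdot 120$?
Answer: $1179$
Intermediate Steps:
$99 + \left(-3\right)^{2} \cdot 120 = 99 + 9 \cdot 120 = 99 + 1080 = 1179$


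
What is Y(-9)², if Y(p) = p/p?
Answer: 1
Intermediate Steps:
Y(p) = 1
Y(-9)² = 1² = 1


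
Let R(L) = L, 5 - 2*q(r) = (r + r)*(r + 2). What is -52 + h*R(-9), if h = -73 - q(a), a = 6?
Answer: 391/2 ≈ 195.50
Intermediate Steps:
q(r) = 5/2 - r*(2 + r) (q(r) = 5/2 - (r + r)*(r + 2)/2 = 5/2 - 2*r*(2 + r)/2 = 5/2 - r*(2 + r))
h = -55/2 (h = -73 - (5/2 - 1*6**2 - 2*6) = -73 - (5/2 - 1*36 - 12) = -73 - (5/2 - 36 - 12) = -73 - 1*(-91/2) = -73 + 91/2 = -55/2 ≈ -27.500)
-52 + h*R(-9) = -52 - 55/2*(-9) = -52 + 495/2 = 391/2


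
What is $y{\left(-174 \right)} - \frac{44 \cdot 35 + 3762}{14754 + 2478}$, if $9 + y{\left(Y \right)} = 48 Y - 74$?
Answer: $- \frac{72678611}{8616} \approx -8435.3$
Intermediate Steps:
$y{\left(Y \right)} = -83 + 48 Y$ ($y{\left(Y \right)} = -9 + \left(48 Y - 74\right) = -9 + \left(-74 + 48 Y\right) = -83 + 48 Y$)
$y{\left(-174 \right)} - \frac{44 \cdot 35 + 3762}{14754 + 2478} = \left(-83 + 48 \left(-174\right)\right) - \frac{44 \cdot 35 + 3762}{14754 + 2478} = \left(-83 - 8352\right) - \frac{1540 + 3762}{17232} = -8435 - 5302 \cdot \frac{1}{17232} = -8435 - \frac{2651}{8616} = - \frac{72678611}{8616}$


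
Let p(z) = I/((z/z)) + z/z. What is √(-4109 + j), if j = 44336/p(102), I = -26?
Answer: I*√147061/5 ≈ 76.697*I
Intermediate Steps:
p(z) = -25 (p(z) = -26/(z/z) + z/z = -26/1 + 1 = -26*1 + 1 = -26 + 1 = -25)
j = -44336/25 (j = 44336/(-25) = 44336*(-1/25) = -44336/25 ≈ -1773.4)
√(-4109 + j) = √(-4109 - 44336/25) = √(-147061/25) = I*√147061/5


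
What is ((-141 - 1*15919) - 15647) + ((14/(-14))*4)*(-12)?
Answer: -31659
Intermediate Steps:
((-141 - 1*15919) - 15647) + ((14/(-14))*4)*(-12) = ((-141 - 15919) - 15647) + ((14*(-1/14))*4)*(-12) = (-16060 - 15647) - 1*4*(-12) = -31707 - 4*(-12) = -31707 + 48 = -31659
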